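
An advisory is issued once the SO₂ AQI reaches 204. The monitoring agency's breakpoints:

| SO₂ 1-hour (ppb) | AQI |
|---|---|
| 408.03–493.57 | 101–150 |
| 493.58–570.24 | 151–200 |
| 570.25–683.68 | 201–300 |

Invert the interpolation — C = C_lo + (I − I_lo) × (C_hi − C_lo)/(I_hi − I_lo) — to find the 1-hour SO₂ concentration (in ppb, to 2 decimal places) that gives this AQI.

573.69

AQI 204 lies in the 201–300 band, which corresponds to 570.25–683.68 ppb.
C = 570.25 + (204−201)×(683.68−570.25)/(300−201) = 570.25 + 3×113.43/99 ≈ 573.6873 ppb → 573.69 ppb to 2 dp.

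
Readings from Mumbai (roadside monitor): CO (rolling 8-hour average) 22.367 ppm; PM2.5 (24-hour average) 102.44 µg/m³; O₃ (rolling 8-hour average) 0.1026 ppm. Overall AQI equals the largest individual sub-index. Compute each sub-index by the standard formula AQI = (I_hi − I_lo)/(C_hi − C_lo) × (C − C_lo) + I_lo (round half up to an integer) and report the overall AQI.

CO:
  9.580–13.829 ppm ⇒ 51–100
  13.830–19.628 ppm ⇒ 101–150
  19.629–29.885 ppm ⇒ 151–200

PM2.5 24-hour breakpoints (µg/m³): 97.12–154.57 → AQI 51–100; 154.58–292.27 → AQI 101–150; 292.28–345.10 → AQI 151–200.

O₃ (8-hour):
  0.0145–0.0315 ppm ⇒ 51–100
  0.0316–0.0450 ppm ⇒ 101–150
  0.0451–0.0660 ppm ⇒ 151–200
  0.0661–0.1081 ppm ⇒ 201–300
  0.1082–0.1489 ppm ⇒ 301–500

CO: 22.367 lies in 19.629–29.885, so I_lo=151, I_hi=200, C_lo=19.629, C_hi=29.885.
(200−151)/(29.885−19.629) × (22.367−19.629) + 151 = 49/10.256 × 2.738 + 151 ≈ 164.08 → 164.
PM2.5: row 97.12–154.57 (AQI 51–100). (100−51)·(102.44−97.12)/(154.57−97.12) + 51 = 49·5.32/57.45 + 51 ≈ 55.54 → 56.
O₃: row 0.0661–0.1081 (AQI 201–300). (300−201)·(0.1026−0.0661)/(0.1081−0.0661) + 201 = 99·0.0365/0.0420 + 201 ≈ 287.04 → 287.
Sub-indices: CO→164, PM2.5→56, O₃→287. Overall AQI = max = 287; dominant pollutant is O₃.

287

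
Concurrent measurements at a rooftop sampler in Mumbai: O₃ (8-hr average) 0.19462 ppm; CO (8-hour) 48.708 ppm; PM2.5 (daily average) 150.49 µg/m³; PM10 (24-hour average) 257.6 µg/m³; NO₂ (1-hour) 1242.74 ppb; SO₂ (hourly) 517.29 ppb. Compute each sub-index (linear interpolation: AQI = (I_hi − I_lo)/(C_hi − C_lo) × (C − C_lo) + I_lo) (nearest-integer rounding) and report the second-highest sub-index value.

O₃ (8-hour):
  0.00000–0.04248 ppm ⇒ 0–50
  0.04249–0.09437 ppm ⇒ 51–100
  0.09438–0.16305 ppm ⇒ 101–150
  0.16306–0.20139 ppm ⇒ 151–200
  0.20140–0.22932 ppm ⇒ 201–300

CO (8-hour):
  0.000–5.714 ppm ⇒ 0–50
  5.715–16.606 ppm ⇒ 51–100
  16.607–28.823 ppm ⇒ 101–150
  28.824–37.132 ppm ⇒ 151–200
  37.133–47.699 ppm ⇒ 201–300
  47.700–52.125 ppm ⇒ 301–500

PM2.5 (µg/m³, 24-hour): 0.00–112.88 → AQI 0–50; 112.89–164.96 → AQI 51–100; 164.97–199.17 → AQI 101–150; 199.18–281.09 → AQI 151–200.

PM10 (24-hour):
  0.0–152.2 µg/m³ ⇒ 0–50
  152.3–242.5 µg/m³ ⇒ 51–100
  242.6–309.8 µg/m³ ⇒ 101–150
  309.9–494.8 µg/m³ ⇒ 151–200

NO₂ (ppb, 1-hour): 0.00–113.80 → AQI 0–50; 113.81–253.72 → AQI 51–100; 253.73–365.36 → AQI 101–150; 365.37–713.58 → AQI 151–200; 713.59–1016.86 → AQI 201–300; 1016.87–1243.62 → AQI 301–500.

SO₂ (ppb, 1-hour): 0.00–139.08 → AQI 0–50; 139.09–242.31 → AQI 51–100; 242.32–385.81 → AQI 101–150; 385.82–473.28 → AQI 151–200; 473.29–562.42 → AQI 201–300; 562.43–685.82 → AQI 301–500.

O₃: 0.19462 lies in 0.16306–0.20139, so I_lo=151, I_hi=200, C_lo=0.16306, C_hi=0.20139.
(200−151)/(0.20139−0.16306) × (0.19462−0.16306) + 151 = 49/0.03833 × 0.03156 + 151 ≈ 191.35 → 191.
CO: 48.708 ∈ [47.700, 52.125] ↔ index [301, 500].
301 + (48.708−47.700)·(500−301)/(52.125−47.700) = 301 + 1.008·199/4.425 ≈ 346.33, so AQI = 346.
PM2.5: 150.49 ∈ [112.89, 164.96] ↔ index [51, 100].
51 + (150.49−112.89)·(100−51)/(164.96−112.89) = 51 + 37.60·49/52.07 ≈ 86.38, so AQI = 86.
PM10: 257.6 ∈ [242.6, 309.8] ↔ index [101, 150].
101 + (257.6−242.6)·(150−101)/(309.8−242.6) = 101 + 15.0·49/67.2 ≈ 111.94, so AQI = 112.
NO₂: 1242.74 lies in 1016.87–1243.62, so I_lo=301, I_hi=500, C_lo=1016.87, C_hi=1243.62.
(500−301)/(1243.62−1016.87) × (1242.74−1016.87) + 301 = 199/226.75 × 225.87 + 301 ≈ 499.23 → 499.
SO₂: 517.29 ∈ [473.29, 562.42] ↔ index [201, 300].
201 + (517.29−473.29)·(300−201)/(562.42−473.29) = 201 + 44.00·99/89.13 ≈ 249.87, so AQI = 250.
Sub-indices: O₃→191, CO→346, PM2.5→86, PM10→112, NO₂→499, SO₂→250. Ranked high→low: 499, 346, 250, 191, 112, 86. Second-highest sub-index = 346.

346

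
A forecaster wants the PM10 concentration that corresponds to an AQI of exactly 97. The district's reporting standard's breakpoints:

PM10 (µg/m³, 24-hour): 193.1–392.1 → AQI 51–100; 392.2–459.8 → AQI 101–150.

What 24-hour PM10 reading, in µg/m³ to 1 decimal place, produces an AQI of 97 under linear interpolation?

AQI 97 lies in the 51–100 band, which corresponds to 193.1–392.1 µg/m³.
C = 193.1 + (97−51)×(392.1−193.1)/(100−51) = 193.1 + 46×199.0/49 ≈ 379.916 µg/m³ → 379.9 µg/m³ to 1 dp.

379.9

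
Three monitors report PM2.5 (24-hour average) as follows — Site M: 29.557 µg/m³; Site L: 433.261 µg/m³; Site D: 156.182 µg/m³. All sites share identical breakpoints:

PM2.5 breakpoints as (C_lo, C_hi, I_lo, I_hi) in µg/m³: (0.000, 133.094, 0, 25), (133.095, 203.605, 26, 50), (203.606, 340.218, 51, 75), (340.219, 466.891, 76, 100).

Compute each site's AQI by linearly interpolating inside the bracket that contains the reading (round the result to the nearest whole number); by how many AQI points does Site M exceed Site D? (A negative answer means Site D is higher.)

Site M: 29.557 ∈ [0.000, 133.094] ↔ index [0, 25].
0 + (29.557−0.000)·(25−0)/(133.094−0.000) = 0 + 29.557·25/133.094 ≈ 5.55, so AQI = 6.
Site L 433.261: bracket 340.219–466.891 → index 76–100; slope 24/126.672, offset 93.042.
AQI = 76 + 24/126.672·93.042 ≈ 93.63 ⇒ 94.
Site D: row 133.095–203.605 (AQI 26–50). (50−26)·(156.182−133.095)/(203.605−133.095) + 26 = 24·23.087/70.510 + 26 ≈ 33.86 → 34.
AQIs: Site M=6, Site L=94, Site D=34. Site M (6) − Site D (34) = -28.

-28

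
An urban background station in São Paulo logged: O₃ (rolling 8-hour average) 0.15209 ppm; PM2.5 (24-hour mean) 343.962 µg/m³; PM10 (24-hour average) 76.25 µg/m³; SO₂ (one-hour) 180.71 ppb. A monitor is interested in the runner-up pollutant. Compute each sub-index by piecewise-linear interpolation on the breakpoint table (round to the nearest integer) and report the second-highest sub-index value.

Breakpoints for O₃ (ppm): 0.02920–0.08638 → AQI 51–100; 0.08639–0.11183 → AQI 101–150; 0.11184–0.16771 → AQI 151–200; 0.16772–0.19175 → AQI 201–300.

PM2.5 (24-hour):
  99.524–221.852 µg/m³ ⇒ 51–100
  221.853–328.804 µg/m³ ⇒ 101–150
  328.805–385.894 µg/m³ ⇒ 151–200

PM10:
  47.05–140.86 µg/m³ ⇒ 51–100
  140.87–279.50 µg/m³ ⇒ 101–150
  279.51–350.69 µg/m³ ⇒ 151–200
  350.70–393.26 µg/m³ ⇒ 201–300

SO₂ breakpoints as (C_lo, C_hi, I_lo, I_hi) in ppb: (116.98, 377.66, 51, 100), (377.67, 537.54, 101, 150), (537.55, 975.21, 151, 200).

O₃: 0.15209 lies in 0.11184–0.16771, so I_lo=151, I_hi=200, C_lo=0.11184, C_hi=0.16771.
(200−151)/(0.16771−0.11184) × (0.15209−0.11184) + 151 = 49/0.05587 × 0.04025 + 151 ≈ 186.30 → 186.
PM2.5: 343.962 lies in 328.805–385.894, so I_lo=151, I_hi=200, C_lo=328.805, C_hi=385.894.
(200−151)/(385.894−328.805) × (343.962−328.805) + 151 = 49/57.089 × 15.157 + 151 ≈ 164.01 → 164.
PM10 76.25: bracket 47.05–140.86 → index 51–100; slope 49/93.81, offset 29.20.
AQI = 51 + 49/93.81·29.20 ≈ 66.25 ⇒ 66.
SO₂: 180.71 lies in 116.98–377.66, so I_lo=51, I_hi=100, C_lo=116.98, C_hi=377.66.
(100−51)/(377.66−116.98) × (180.71−116.98) + 51 = 49/260.68 × 63.73 + 51 ≈ 62.98 → 63.
Sub-indices: O₃→186, PM2.5→164, PM10→66, SO₂→63. Ranked high→low: 186, 164, 66, 63. Second-highest sub-index = 164.

164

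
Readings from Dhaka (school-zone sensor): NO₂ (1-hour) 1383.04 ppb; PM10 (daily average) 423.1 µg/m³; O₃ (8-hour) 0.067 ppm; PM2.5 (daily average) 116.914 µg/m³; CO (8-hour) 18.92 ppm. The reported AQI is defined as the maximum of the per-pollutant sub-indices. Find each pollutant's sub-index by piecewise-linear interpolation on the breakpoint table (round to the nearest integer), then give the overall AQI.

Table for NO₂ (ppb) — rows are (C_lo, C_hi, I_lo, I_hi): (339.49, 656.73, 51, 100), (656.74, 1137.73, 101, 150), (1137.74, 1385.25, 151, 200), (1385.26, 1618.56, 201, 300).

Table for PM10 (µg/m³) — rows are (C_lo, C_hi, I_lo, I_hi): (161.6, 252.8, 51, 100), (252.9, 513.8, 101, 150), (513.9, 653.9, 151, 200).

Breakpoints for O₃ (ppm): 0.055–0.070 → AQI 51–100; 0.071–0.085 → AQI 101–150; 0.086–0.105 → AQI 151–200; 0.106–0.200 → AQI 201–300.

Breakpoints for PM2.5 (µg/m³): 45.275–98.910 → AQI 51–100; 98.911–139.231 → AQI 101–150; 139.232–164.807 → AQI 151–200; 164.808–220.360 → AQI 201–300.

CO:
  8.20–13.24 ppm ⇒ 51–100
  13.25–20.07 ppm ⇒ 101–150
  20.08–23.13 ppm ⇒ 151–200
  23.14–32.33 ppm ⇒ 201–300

NO₂ 1383.04: bracket 1137.74–1385.25 → index 151–200; slope 49/247.51, offset 245.30.
AQI = 151 + 49/247.51·245.30 ≈ 199.56 ⇒ 200.
PM10: 423.1 lies in 252.9–513.8, so I_lo=101, I_hi=150, C_lo=252.9, C_hi=513.8.
(150−101)/(513.8−252.9) × (423.1−252.9) + 101 = 49/260.9 × 170.2 + 101 ≈ 132.97 → 133.
O₃: row 0.055–0.070 (AQI 51–100). (100−51)·(0.067−0.055)/(0.070−0.055) + 51 = 49·0.012/0.015 + 51 ≈ 90.20 → 90.
PM2.5 116.914: bracket 98.911–139.231 → index 101–150; slope 49/40.320, offset 18.003.
AQI = 101 + 49/40.320·18.003 ≈ 122.88 ⇒ 123.
CO 18.92: bracket 13.25–20.07 → index 101–150; slope 49/6.82, offset 5.67.
AQI = 101 + 49/6.82·5.67 ≈ 141.74 ⇒ 142.
Sub-indices: NO₂→200, PM10→133, O₃→90, PM2.5→123, CO→142. Overall AQI = max = 200; dominant pollutant is NO₂.

200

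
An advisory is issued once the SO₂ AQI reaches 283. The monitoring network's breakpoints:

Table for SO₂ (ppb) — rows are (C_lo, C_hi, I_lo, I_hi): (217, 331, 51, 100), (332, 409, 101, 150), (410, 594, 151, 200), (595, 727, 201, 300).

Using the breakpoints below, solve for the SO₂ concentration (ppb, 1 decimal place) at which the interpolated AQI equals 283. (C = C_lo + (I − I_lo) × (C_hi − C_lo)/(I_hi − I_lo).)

704.3

AQI 283 lies in the 201–300 band, which corresponds to 595–727 ppb.
C = 595 + (283−201)×(727−595)/(300−201) = 595 + 82×132/99 ≈ 704.333 ppb → 704.3 ppb to 1 dp.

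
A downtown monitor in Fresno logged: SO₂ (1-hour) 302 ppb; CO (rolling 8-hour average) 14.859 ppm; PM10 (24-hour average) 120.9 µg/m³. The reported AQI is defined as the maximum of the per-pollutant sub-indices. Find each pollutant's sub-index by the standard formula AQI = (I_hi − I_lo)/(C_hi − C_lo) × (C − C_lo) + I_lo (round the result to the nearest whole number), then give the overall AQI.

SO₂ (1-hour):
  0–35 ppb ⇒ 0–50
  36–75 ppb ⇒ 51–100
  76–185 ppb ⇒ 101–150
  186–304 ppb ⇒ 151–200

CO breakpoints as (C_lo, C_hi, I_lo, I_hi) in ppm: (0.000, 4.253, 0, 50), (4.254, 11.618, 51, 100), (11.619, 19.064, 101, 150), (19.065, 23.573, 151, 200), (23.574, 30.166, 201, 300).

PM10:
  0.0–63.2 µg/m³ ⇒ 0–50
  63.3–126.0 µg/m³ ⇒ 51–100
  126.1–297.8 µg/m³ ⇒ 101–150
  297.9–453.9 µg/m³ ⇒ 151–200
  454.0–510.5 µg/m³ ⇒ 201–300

199

SO₂: 302 ∈ [186, 304] ↔ index [151, 200].
151 + (302−186)·(200−151)/(304−186) = 151 + 116·49/118 ≈ 199.17, so AQI = 199.
CO: 14.859 lies in 11.619–19.064, so I_lo=101, I_hi=150, C_lo=11.619, C_hi=19.064.
(150−101)/(19.064−11.619) × (14.859−11.619) + 101 = 49/7.445 × 3.240 + 101 ≈ 122.32 → 122.
PM10: 120.9 lies in 63.3–126.0, so I_lo=51, I_hi=100, C_lo=63.3, C_hi=126.0.
(100−51)/(126.0−63.3) × (120.9−63.3) + 51 = 49/62.7 × 57.6 + 51 ≈ 96.01 → 96.
Sub-indices: SO₂→199, CO→122, PM10→96. Overall AQI = max = 199; dominant pollutant is SO₂.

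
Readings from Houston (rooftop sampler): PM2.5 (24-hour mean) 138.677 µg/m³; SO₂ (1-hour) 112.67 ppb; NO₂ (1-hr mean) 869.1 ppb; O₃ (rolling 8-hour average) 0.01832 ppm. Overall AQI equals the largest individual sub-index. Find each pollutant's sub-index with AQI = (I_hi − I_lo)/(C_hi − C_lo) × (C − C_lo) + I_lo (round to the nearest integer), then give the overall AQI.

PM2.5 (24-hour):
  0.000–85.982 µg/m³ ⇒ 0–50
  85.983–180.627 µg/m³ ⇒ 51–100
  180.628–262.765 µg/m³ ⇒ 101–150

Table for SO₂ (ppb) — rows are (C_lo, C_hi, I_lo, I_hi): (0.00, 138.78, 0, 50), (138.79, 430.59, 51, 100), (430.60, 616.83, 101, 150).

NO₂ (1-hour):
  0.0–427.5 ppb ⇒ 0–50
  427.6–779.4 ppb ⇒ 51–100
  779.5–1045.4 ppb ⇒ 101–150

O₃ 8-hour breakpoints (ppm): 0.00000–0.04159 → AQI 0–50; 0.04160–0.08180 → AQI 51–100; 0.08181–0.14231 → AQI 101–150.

118

PM2.5: row 85.983–180.627 (AQI 51–100). (100−51)·(138.677−85.983)/(180.627−85.983) + 51 = 49·52.694/94.644 + 51 ≈ 78.28 → 78.
SO₂: 112.67 lies in 0.00–138.78, so I_lo=0, I_hi=50, C_lo=0.00, C_hi=138.78.
(50−0)/(138.78−0.00) × (112.67−0.00) + 0 = 50/138.78 × 112.67 + 0 ≈ 40.59 → 41.
NO₂: row 779.5–1045.4 (AQI 101–150). (150−101)·(869.1−779.5)/(1045.4−779.5) + 101 = 49·89.6/265.9 + 101 ≈ 117.51 → 118.
O₃ 0.01832: bracket 0.00000–0.04159 → index 0–50; slope 50/0.04159, offset 0.01832.
AQI = 0 + 50/0.04159·0.01832 ≈ 22.02 ⇒ 22.
Sub-indices: PM2.5→78, SO₂→41, NO₂→118, O₃→22. Overall AQI = max = 118; dominant pollutant is NO₂.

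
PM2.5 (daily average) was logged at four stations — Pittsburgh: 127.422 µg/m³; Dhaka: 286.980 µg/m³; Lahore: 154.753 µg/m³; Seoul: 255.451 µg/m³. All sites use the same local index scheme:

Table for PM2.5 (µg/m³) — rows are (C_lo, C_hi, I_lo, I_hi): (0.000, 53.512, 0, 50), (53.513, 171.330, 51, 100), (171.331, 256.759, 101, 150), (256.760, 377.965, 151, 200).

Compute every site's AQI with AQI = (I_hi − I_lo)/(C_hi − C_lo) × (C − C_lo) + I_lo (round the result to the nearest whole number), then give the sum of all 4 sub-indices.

487

Pittsburgh 127.422: bracket 53.513–171.330 → index 51–100; slope 49/117.817, offset 73.909.
AQI = 51 + 49/117.817·73.909 ≈ 81.74 ⇒ 82.
Dhaka: 286.980 lies in 256.760–377.965, so I_lo=151, I_hi=200, C_lo=256.760, C_hi=377.965.
(200−151)/(377.965−256.760) × (286.980−256.760) + 151 = 49/121.205 × 30.220 + 151 ≈ 163.22 → 163.
Lahore: 154.753 ∈ [53.513, 171.330] ↔ index [51, 100].
51 + (154.753−53.513)·(100−51)/(171.330−53.513) = 51 + 101.240·49/117.817 ≈ 93.11, so AQI = 93.
Seoul 255.451: bracket 171.331–256.759 → index 101–150; slope 49/85.428, offset 84.120.
AQI = 101 + 49/85.428·84.120 ≈ 149.25 ⇒ 149.
AQIs: Pittsburgh=82, Dhaka=163, Lahore=93, Seoul=149. Sum = 82 + 163 + 93 + 149 = 487.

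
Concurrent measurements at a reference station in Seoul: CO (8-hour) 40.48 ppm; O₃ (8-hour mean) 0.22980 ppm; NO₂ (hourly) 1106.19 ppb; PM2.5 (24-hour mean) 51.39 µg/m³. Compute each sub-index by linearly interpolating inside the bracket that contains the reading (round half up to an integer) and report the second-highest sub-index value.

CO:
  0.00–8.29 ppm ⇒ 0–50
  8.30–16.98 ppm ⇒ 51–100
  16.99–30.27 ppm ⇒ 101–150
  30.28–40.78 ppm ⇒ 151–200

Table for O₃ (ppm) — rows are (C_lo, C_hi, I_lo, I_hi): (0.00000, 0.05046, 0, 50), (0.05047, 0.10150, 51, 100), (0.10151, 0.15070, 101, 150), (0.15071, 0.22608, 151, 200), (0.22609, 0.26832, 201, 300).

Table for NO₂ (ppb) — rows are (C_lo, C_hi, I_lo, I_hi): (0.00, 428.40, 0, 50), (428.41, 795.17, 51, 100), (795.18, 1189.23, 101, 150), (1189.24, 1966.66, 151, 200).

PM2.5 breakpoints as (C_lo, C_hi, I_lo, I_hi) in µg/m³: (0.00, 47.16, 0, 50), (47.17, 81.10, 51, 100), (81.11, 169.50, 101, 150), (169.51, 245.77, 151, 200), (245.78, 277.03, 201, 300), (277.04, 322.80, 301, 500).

CO: row 30.28–40.78 (AQI 151–200). (200−151)·(40.48−30.28)/(40.78−30.28) + 151 = 49·10.20/10.50 + 151 ≈ 198.60 → 199.
O₃: row 0.22609–0.26832 (AQI 201–300). (300−201)·(0.22980−0.22609)/(0.26832−0.22609) + 201 = 99·0.00371/0.04223 + 201 ≈ 209.70 → 210.
NO₂: 1106.19 lies in 795.18–1189.23, so I_lo=101, I_hi=150, C_lo=795.18, C_hi=1189.23.
(150−101)/(1189.23−795.18) × (1106.19−795.18) + 101 = 49/394.05 × 311.01 + 101 ≈ 139.67 → 140.
PM2.5: 51.39 ∈ [47.17, 81.10] ↔ index [51, 100].
51 + (51.39−47.17)·(100−51)/(81.10−47.17) = 51 + 4.22·49/33.93 ≈ 57.09, so AQI = 57.
Sub-indices: CO→199, O₃→210, NO₂→140, PM2.5→57. Ranked high→low: 210, 199, 140, 57. Second-highest sub-index = 199.

199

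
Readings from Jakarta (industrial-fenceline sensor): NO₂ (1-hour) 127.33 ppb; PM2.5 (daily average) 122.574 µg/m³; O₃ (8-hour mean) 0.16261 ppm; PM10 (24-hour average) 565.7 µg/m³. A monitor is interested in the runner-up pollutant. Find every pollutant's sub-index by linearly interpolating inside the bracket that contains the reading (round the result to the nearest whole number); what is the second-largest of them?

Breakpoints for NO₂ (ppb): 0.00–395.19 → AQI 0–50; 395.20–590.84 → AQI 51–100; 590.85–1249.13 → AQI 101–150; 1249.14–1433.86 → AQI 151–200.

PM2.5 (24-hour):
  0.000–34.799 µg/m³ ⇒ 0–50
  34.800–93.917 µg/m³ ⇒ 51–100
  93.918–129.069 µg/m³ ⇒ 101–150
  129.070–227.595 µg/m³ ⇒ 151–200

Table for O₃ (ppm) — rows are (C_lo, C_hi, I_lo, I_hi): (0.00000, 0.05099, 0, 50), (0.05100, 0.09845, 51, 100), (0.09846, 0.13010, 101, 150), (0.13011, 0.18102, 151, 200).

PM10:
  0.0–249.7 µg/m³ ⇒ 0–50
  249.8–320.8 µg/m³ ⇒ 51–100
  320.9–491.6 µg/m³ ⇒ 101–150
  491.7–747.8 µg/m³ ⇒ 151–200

NO₂: 127.33 ∈ [0.00, 395.19] ↔ index [0, 50].
0 + (127.33−0.00)·(50−0)/(395.19−0.00) = 0 + 127.33·50/395.19 ≈ 16.11, so AQI = 16.
PM2.5: row 93.918–129.069 (AQI 101–150). (150−101)·(122.574−93.918)/(129.069−93.918) + 101 = 49·28.656/35.151 + 101 ≈ 140.95 → 141.
O₃: row 0.13011–0.18102 (AQI 151–200). (200−151)·(0.16261−0.13011)/(0.18102−0.13011) + 151 = 49·0.03250/0.05091 + 151 ≈ 182.28 → 182.
PM10: 565.7 ∈ [491.7, 747.8] ↔ index [151, 200].
151 + (565.7−491.7)·(200−151)/(747.8−491.7) = 151 + 74.0·49/256.1 ≈ 165.16, so AQI = 165.
Sub-indices: NO₂→16, PM2.5→141, O₃→182, PM10→165. Ranked high→low: 182, 165, 141, 16. Second-highest sub-index = 165.

165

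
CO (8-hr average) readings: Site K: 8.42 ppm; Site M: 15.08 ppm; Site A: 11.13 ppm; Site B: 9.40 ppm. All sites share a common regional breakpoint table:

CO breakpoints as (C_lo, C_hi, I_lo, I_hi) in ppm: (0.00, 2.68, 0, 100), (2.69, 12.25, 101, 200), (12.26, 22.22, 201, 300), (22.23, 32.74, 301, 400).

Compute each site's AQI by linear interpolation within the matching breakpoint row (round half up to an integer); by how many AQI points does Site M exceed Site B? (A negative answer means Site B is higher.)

59

Site K: 8.42 lies in 2.69–12.25, so I_lo=101, I_hi=200, C_lo=2.69, C_hi=12.25.
(200−101)/(12.25−2.69) × (8.42−2.69) + 101 = 99/9.56 × 5.73 + 101 ≈ 160.34 → 160.
Site M: 15.08 lies in 12.26–22.22, so I_lo=201, I_hi=300, C_lo=12.26, C_hi=22.22.
(300−201)/(22.22−12.26) × (15.08−12.26) + 201 = 99/9.96 × 2.82 + 201 ≈ 229.03 → 229.
Site A: 11.13 ∈ [2.69, 12.25] ↔ index [101, 200].
101 + (11.13−2.69)·(200−101)/(12.25−2.69) = 101 + 8.44·99/9.56 ≈ 188.40, so AQI = 188.
Site B 9.40: bracket 2.69–12.25 → index 101–200; slope 99/9.56, offset 6.71.
AQI = 101 + 99/9.56·6.71 ≈ 170.49 ⇒ 170.
AQIs: Site K=160, Site M=229, Site A=188, Site B=170. Site M (229) − Site B (170) = 59.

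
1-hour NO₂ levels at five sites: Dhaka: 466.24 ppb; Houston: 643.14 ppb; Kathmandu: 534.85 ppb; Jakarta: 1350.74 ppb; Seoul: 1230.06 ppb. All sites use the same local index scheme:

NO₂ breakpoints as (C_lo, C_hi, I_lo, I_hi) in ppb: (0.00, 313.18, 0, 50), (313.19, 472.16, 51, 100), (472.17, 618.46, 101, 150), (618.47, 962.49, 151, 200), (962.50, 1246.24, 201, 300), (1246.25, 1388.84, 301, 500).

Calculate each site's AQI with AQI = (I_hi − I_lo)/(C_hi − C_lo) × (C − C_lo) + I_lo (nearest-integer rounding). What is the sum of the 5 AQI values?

1116

Dhaka: 466.24 lies in 313.19–472.16, so I_lo=51, I_hi=100, C_lo=313.19, C_hi=472.16.
(100−51)/(472.16−313.19) × (466.24−313.19) + 51 = 49/158.97 × 153.05 + 51 ≈ 98.18 → 98.
Houston: row 618.47–962.49 (AQI 151–200). (200−151)·(643.14−618.47)/(962.49−618.47) + 151 = 49·24.67/344.02 + 151 ≈ 154.51 → 155.
Kathmandu: 534.85 ∈ [472.17, 618.46] ↔ index [101, 150].
101 + (534.85−472.17)·(150−101)/(618.46−472.17) = 101 + 62.68·49/146.29 ≈ 121.99, so AQI = 122.
Jakarta 1350.74: bracket 1246.25–1388.84 → index 301–500; slope 199/142.59, offset 104.49.
AQI = 301 + 199/142.59·104.49 ≈ 446.83 ⇒ 447.
Seoul: 1230.06 lies in 962.50–1246.24, so I_lo=201, I_hi=300, C_lo=962.50, C_hi=1246.24.
(300−201)/(1246.24−962.50) × (1230.06−962.50) + 201 = 99/283.74 × 267.56 + 201 ≈ 294.35 → 294.
AQIs: Dhaka=98, Houston=155, Kathmandu=122, Jakarta=447, Seoul=294. Sum = 98 + 155 + 122 + 447 + 294 = 1116.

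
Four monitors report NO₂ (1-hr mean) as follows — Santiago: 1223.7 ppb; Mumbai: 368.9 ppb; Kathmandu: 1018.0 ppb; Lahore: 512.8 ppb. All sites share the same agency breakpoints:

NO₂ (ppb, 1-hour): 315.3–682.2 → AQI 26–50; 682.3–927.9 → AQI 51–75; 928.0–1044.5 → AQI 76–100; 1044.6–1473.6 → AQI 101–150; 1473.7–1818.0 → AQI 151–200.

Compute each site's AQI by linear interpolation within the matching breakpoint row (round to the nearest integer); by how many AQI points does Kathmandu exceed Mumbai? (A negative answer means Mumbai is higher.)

65

Santiago: 1223.7 ∈ [1044.6, 1473.6] ↔ index [101, 150].
101 + (1223.7−1044.6)·(150−101)/(1473.6−1044.6) = 101 + 179.1·49/429.0 ≈ 121.46, so AQI = 121.
Mumbai: row 315.3–682.2 (AQI 26–50). (50−26)·(368.9−315.3)/(682.2−315.3) + 26 = 24·53.6/366.9 + 26 ≈ 29.51 → 30.
Kathmandu: 1018.0 lies in 928.0–1044.5, so I_lo=76, I_hi=100, C_lo=928.0, C_hi=1044.5.
(100−76)/(1044.5−928.0) × (1018.0−928.0) + 76 = 24/116.5 × 90.0 + 76 ≈ 94.54 → 95.
Lahore: 512.8 lies in 315.3–682.2, so I_lo=26, I_hi=50, C_lo=315.3, C_hi=682.2.
(50−26)/(682.2−315.3) × (512.8−315.3) + 26 = 24/366.9 × 197.5 + 26 ≈ 38.92 → 39.
AQIs: Santiago=121, Mumbai=30, Kathmandu=95, Lahore=39. Kathmandu (95) − Mumbai (30) = 65.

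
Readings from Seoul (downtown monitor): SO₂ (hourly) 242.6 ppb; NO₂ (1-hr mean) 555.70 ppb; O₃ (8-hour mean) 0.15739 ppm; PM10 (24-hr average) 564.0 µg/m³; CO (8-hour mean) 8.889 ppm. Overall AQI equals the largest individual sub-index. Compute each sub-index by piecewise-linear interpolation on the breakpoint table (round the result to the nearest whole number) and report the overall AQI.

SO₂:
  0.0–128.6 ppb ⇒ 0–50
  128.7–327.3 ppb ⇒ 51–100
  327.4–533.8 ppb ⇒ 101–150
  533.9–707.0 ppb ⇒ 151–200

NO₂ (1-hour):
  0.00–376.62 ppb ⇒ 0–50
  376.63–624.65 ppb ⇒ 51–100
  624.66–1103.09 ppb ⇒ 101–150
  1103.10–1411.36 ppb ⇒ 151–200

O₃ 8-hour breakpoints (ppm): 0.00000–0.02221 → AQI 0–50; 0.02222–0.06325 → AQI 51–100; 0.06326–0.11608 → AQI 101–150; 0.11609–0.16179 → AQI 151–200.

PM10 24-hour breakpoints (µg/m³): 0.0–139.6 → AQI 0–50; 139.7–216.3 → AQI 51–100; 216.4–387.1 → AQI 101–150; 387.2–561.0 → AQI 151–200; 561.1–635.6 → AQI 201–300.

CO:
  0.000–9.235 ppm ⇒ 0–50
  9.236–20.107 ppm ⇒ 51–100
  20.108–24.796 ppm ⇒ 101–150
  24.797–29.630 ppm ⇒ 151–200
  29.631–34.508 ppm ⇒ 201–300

205

SO₂: row 128.7–327.3 (AQI 51–100). (100−51)·(242.6−128.7)/(327.3−128.7) + 51 = 49·113.9/198.6 + 51 ≈ 79.10 → 79.
NO₂: 555.70 lies in 376.63–624.65, so I_lo=51, I_hi=100, C_lo=376.63, C_hi=624.65.
(100−51)/(624.65−376.63) × (555.70−376.63) + 51 = 49/248.02 × 179.07 + 51 ≈ 86.38 → 86.
O₃ 0.15739: bracket 0.11609–0.16179 → index 151–200; slope 49/0.04570, offset 0.04130.
AQI = 151 + 49/0.04570·0.04130 ≈ 195.28 ⇒ 195.
PM10: 564.0 lies in 561.1–635.6, so I_lo=201, I_hi=300, C_lo=561.1, C_hi=635.6.
(300−201)/(635.6−561.1) × (564.0−561.1) + 201 = 99/74.5 × 2.9 + 201 ≈ 204.85 → 205.
CO: row 0.000–9.235 (AQI 0–50). (50−0)·(8.889−0.000)/(9.235−0.000) + 0 = 50·8.889/9.235 + 0 ≈ 48.13 → 48.
Sub-indices: SO₂→79, NO₂→86, O₃→195, PM10→205, CO→48. Overall AQI = max = 205; dominant pollutant is PM10.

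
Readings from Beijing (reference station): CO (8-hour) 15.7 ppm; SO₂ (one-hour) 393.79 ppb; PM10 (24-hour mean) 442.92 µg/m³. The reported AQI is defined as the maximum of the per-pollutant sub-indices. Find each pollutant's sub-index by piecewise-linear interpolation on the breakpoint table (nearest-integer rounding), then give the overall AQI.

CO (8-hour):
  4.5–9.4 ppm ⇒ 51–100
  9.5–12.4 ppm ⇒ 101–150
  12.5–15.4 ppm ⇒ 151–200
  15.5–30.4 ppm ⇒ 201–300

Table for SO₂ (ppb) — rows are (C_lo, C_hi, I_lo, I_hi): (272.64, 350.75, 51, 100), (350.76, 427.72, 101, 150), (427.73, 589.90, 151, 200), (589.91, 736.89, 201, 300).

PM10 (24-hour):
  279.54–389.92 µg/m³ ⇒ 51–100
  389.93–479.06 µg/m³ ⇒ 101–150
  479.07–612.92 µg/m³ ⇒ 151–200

CO: 15.7 ∈ [15.5, 30.4] ↔ index [201, 300].
201 + (15.7−15.5)·(300−201)/(30.4−15.5) = 201 + 0.2·99/14.9 ≈ 202.33, so AQI = 202.
SO₂ 393.79: bracket 350.76–427.72 → index 101–150; slope 49/76.96, offset 43.03.
AQI = 101 + 49/76.96·43.03 ≈ 128.40 ⇒ 128.
PM10: 442.92 lies in 389.93–479.06, so I_lo=101, I_hi=150, C_lo=389.93, C_hi=479.06.
(150−101)/(479.06−389.93) × (442.92−389.93) + 101 = 49/89.13 × 52.99 + 101 ≈ 130.13 → 130.
Sub-indices: CO→202, SO₂→128, PM10→130. Overall AQI = max = 202; dominant pollutant is CO.

202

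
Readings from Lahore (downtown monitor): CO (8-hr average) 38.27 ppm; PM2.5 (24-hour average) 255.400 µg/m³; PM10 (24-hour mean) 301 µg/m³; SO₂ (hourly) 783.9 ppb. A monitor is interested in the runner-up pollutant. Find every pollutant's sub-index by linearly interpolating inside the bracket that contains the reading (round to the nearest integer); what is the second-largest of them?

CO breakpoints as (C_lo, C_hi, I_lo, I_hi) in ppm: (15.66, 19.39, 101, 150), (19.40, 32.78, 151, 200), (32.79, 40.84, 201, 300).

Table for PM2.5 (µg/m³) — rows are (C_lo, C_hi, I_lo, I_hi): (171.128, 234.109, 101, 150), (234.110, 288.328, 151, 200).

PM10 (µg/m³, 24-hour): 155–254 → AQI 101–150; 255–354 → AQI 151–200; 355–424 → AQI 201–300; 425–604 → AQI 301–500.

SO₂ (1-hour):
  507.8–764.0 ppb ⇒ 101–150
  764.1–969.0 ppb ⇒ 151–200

174

CO: row 32.79–40.84 (AQI 201–300). (300−201)·(38.27−32.79)/(40.84−32.79) + 201 = 99·5.48/8.05 + 201 ≈ 268.39 → 268.
PM2.5: 255.400 ∈ [234.110, 288.328] ↔ index [151, 200].
151 + (255.400−234.110)·(200−151)/(288.328−234.110) = 151 + 21.290·49/54.218 ≈ 170.24, so AQI = 170.
PM10 301: bracket 255–354 → index 151–200; slope 49/99, offset 46.
AQI = 151 + 49/99·46 ≈ 173.77 ⇒ 174.
SO₂: row 764.1–969.0 (AQI 151–200). (200−151)·(783.9−764.1)/(969.0−764.1) + 151 = 49·19.8/204.9 + 151 ≈ 155.73 → 156.
Sub-indices: CO→268, PM2.5→170, PM10→174, SO₂→156. Ranked high→low: 268, 174, 170, 156. Second-highest sub-index = 174.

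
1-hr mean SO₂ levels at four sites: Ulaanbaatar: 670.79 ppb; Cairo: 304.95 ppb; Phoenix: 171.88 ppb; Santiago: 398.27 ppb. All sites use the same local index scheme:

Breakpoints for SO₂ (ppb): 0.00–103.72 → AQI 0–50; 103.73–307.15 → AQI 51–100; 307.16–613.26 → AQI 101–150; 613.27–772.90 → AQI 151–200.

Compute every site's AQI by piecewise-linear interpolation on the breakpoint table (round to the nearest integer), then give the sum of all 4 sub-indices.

Ulaanbaatar: row 613.27–772.90 (AQI 151–200). (200−151)·(670.79−613.27)/(772.90−613.27) + 151 = 49·57.52/159.63 + 151 ≈ 168.66 → 169.
Cairo 304.95: bracket 103.73–307.15 → index 51–100; slope 49/203.42, offset 201.22.
AQI = 51 + 49/203.42·201.22 ≈ 99.47 ⇒ 99.
Phoenix: 171.88 ∈ [103.73, 307.15] ↔ index [51, 100].
51 + (171.88−103.73)·(100−51)/(307.15−103.73) = 51 + 68.15·49/203.42 ≈ 67.42, so AQI = 67.
Santiago: row 307.16–613.26 (AQI 101–150). (150−101)·(398.27−307.16)/(613.26−307.16) + 101 = 49·91.11/306.10 + 101 ≈ 115.58 → 116.
AQIs: Ulaanbaatar=169, Cairo=99, Phoenix=67, Santiago=116. Sum = 169 + 99 + 67 + 116 = 451.

451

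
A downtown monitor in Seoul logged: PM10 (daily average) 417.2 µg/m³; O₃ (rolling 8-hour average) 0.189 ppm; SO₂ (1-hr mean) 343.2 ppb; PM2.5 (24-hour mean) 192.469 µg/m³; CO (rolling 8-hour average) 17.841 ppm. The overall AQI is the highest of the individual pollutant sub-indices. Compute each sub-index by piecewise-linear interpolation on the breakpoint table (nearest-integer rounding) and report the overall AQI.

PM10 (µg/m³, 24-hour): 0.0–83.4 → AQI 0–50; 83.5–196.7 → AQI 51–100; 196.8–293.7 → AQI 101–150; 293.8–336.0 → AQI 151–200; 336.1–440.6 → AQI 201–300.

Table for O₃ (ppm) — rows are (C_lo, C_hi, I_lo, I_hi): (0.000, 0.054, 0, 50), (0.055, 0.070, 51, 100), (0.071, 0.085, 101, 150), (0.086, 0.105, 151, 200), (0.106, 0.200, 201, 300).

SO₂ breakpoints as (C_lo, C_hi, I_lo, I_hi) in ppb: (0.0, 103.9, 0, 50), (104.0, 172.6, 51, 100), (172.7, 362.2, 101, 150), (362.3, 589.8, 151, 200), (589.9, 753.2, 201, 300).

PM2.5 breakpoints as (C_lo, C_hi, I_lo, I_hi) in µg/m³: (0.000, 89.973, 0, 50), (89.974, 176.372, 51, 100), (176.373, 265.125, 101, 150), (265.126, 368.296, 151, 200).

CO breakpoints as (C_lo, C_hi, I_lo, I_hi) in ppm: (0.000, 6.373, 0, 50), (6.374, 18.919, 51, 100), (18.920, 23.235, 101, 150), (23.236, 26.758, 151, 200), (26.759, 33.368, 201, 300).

PM10: row 336.1–440.6 (AQI 201–300). (300−201)·(417.2−336.1)/(440.6−336.1) + 201 = 99·81.1/104.5 + 201 ≈ 277.83 → 278.
O₃: 0.189 lies in 0.106–0.200, so I_lo=201, I_hi=300, C_lo=0.106, C_hi=0.200.
(300−201)/(0.200−0.106) × (0.189−0.106) + 201 = 99/0.094 × 0.083 + 201 ≈ 288.41 → 288.
SO₂: 343.2 lies in 172.7–362.2, so I_lo=101, I_hi=150, C_lo=172.7, C_hi=362.2.
(150−101)/(362.2−172.7) × (343.2−172.7) + 101 = 49/189.5 × 170.5 + 101 ≈ 145.09 → 145.
PM2.5 192.469: bracket 176.373–265.125 → index 101–150; slope 49/88.752, offset 16.096.
AQI = 101 + 49/88.752·16.096 ≈ 109.89 ⇒ 110.
CO: row 6.374–18.919 (AQI 51–100). (100−51)·(17.841−6.374)/(18.919−6.374) + 51 = 49·11.467/12.545 + 51 ≈ 95.79 → 96.
Sub-indices: PM10→278, O₃→288, SO₂→145, PM2.5→110, CO→96. Overall AQI = max = 288; dominant pollutant is O₃.
AQI 288: Very Unhealthy.

288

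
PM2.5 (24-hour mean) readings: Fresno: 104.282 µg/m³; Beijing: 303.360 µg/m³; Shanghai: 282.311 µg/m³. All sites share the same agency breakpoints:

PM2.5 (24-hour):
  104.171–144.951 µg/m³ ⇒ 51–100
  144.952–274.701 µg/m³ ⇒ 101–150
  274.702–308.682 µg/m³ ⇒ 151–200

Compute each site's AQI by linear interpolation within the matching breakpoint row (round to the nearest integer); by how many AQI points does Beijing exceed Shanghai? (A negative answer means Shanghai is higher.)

30

Fresno 104.282: bracket 104.171–144.951 → index 51–100; slope 49/40.780, offset 0.111.
AQI = 51 + 49/40.780·0.111 ≈ 51.13 ⇒ 51.
Beijing 303.360: bracket 274.702–308.682 → index 151–200; slope 49/33.980, offset 28.658.
AQI = 151 + 49/33.980·28.658 ≈ 192.33 ⇒ 192.
Shanghai: 282.311 ∈ [274.702, 308.682] ↔ index [151, 200].
151 + (282.311−274.702)·(200−151)/(308.682−274.702) = 151 + 7.609·49/33.980 ≈ 161.97, so AQI = 162.
AQIs: Fresno=51, Beijing=192, Shanghai=162. Beijing (192) − Shanghai (162) = 30.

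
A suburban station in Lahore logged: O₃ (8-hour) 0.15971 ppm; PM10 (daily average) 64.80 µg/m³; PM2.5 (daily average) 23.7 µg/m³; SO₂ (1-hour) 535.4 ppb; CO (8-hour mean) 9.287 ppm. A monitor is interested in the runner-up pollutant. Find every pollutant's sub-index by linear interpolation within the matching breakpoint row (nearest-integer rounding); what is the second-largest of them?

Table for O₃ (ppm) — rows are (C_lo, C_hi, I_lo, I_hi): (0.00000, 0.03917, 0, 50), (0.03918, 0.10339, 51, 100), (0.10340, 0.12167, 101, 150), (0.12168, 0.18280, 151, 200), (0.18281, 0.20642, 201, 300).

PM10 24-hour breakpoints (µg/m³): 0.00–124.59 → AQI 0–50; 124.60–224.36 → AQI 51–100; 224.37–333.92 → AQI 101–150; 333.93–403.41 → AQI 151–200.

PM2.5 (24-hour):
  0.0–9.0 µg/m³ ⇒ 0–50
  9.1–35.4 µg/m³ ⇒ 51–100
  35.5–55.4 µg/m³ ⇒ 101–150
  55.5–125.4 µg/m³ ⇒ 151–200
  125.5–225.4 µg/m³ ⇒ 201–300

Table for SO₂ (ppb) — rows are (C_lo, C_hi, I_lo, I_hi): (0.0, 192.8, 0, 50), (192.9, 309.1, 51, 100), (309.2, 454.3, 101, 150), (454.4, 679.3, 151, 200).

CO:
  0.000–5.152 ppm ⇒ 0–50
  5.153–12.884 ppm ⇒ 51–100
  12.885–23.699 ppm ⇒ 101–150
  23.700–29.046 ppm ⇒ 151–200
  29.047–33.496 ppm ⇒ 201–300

169

O₃: 0.15971 ∈ [0.12168, 0.18280] ↔ index [151, 200].
151 + (0.15971−0.12168)·(200−151)/(0.18280−0.12168) = 151 + 0.03803·49/0.06112 ≈ 181.49, so AQI = 181.
PM10 64.80: bracket 0.00–124.59 → index 0–50; slope 50/124.59, offset 64.80.
AQI = 0 + 50/124.59·64.80 ≈ 26.01 ⇒ 26.
PM2.5: 23.7 lies in 9.1–35.4, so I_lo=51, I_hi=100, C_lo=9.1, C_hi=35.4.
(100−51)/(35.4−9.1) × (23.7−9.1) + 51 = 49/26.3 × 14.6 + 51 ≈ 78.20 → 78.
SO₂: 535.4 lies in 454.4–679.3, so I_lo=151, I_hi=200, C_lo=454.4, C_hi=679.3.
(200−151)/(679.3−454.4) × (535.4−454.4) + 151 = 49/224.9 × 81.0 + 151 ≈ 168.65 → 169.
CO: row 5.153–12.884 (AQI 51–100). (100−51)·(9.287−5.153)/(12.884−5.153) + 51 = 49·4.134/7.731 + 51 ≈ 77.20 → 77.
Sub-indices: O₃→181, PM10→26, PM2.5→78, SO₂→169, CO→77. Ranked high→low: 181, 169, 78, 77, 26. Second-highest sub-index = 169.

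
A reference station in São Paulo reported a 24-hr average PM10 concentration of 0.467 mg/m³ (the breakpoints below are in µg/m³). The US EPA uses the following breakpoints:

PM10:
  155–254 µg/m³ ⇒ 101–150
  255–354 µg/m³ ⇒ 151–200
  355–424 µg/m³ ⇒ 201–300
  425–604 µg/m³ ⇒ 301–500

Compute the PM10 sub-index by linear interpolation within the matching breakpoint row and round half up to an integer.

Convert: 0.467 mg/m³ = 467 µg/m³.
PM10 467: bracket 425–604 → index 301–500; slope 199/179, offset 42.
AQI = 301 + 199/179·42 ≈ 347.69 ⇒ 348.

348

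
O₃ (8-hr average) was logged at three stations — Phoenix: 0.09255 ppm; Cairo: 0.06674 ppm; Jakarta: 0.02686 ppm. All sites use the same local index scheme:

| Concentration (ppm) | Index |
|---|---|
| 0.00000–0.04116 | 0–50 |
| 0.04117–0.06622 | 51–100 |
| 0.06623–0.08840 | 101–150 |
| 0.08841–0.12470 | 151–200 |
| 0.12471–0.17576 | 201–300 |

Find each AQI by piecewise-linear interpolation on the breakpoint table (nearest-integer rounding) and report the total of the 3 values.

292

Phoenix 0.09255: bracket 0.08841–0.12470 → index 151–200; slope 49/0.03629, offset 0.00414.
AQI = 151 + 49/0.03629·0.00414 ≈ 156.59 ⇒ 157.
Cairo 0.06674: bracket 0.06623–0.08840 → index 101–150; slope 49/0.02217, offset 0.00051.
AQI = 101 + 49/0.02217·0.00051 ≈ 102.13 ⇒ 102.
Jakarta: 0.02686 ∈ [0.00000, 0.04116] ↔ index [0, 50].
0 + (0.02686−0.00000)·(50−0)/(0.04116−0.00000) = 0 + 0.02686·50/0.04116 ≈ 32.63, so AQI = 33.
AQIs: Phoenix=157, Cairo=102, Jakarta=33. Sum = 157 + 102 + 33 = 292.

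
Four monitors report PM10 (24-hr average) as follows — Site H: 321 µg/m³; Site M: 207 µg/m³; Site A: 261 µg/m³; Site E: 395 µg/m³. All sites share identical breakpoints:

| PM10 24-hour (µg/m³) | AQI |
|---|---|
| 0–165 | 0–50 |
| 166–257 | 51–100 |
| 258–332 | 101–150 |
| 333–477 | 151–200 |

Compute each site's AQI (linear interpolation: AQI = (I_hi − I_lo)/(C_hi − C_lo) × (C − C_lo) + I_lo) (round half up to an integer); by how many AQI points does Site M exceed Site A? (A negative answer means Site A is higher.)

Site H 321: bracket 258–332 → index 101–150; slope 49/74, offset 63.
AQI = 101 + 49/74·63 ≈ 142.72 ⇒ 143.
Site M 207: bracket 166–257 → index 51–100; slope 49/91, offset 41.
AQI = 51 + 49/91·41 ≈ 73.08 ⇒ 73.
Site A: row 258–332 (AQI 101–150). (150−101)·(261−258)/(332−258) + 101 = 49·3/74 + 101 ≈ 102.99 → 103.
Site E: 395 lies in 333–477, so I_lo=151, I_hi=200, C_lo=333, C_hi=477.
(200−151)/(477−333) × (395−333) + 151 = 49/144 × 62 + 151 ≈ 172.10 → 172.
AQIs: Site H=143, Site M=73, Site A=103, Site E=172. Site M (73) − Site A (103) = -30.

-30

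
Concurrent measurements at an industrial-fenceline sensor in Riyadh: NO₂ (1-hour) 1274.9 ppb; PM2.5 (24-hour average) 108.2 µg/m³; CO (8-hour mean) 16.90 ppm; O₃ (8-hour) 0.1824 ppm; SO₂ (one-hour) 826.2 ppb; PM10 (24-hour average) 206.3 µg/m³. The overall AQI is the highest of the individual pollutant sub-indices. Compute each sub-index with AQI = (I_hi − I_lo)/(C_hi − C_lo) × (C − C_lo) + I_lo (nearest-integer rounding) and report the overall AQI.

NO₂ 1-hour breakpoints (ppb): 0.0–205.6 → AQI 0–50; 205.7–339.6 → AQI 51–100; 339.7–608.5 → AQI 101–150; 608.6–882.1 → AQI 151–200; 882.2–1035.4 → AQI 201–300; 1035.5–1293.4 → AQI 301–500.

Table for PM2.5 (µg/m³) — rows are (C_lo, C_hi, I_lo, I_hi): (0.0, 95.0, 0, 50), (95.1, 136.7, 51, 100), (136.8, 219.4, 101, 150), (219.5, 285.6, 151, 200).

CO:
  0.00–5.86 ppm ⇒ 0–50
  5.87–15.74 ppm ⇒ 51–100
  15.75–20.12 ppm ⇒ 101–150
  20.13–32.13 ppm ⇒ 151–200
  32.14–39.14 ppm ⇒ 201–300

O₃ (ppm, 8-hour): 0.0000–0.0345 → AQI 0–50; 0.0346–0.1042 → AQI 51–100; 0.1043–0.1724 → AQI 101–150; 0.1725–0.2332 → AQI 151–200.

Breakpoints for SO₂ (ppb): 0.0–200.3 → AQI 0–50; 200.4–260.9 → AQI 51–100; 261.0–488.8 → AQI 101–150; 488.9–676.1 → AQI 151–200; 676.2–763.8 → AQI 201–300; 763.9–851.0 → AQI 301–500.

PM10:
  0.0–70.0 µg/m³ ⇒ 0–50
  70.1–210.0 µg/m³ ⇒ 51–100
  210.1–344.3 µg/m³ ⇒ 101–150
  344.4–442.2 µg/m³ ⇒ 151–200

486

NO₂: 1274.9 ∈ [1035.5, 1293.4] ↔ index [301, 500].
301 + (1274.9−1035.5)·(500−301)/(1293.4−1035.5) = 301 + 239.4·199/257.9 ≈ 485.73, so AQI = 486.
PM2.5: row 95.1–136.7 (AQI 51–100). (100−51)·(108.2−95.1)/(136.7−95.1) + 51 = 49·13.1/41.6 + 51 ≈ 66.43 → 66.
CO: row 15.75–20.12 (AQI 101–150). (150−101)·(16.90−15.75)/(20.12−15.75) + 101 = 49·1.15/4.37 + 101 ≈ 113.89 → 114.
O₃ 0.1824: bracket 0.1725–0.2332 → index 151–200; slope 49/0.0607, offset 0.0099.
AQI = 151 + 49/0.0607·0.0099 ≈ 158.99 ⇒ 159.
SO₂: 826.2 lies in 763.9–851.0, so I_lo=301, I_hi=500, C_lo=763.9, C_hi=851.0.
(500−301)/(851.0−763.9) × (826.2−763.9) + 301 = 199/87.1 × 62.3 + 301 ≈ 443.34 → 443.
PM10 206.3: bracket 70.1–210.0 → index 51–100; slope 49/139.9, offset 136.2.
AQI = 51 + 49/139.9·136.2 ≈ 98.70 ⇒ 99.
Sub-indices: NO₂→486, PM2.5→66, CO→114, O₃→159, SO₂→443, PM10→99. Overall AQI = max = 486; dominant pollutant is NO₂.
AQI 486: Hazardous.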